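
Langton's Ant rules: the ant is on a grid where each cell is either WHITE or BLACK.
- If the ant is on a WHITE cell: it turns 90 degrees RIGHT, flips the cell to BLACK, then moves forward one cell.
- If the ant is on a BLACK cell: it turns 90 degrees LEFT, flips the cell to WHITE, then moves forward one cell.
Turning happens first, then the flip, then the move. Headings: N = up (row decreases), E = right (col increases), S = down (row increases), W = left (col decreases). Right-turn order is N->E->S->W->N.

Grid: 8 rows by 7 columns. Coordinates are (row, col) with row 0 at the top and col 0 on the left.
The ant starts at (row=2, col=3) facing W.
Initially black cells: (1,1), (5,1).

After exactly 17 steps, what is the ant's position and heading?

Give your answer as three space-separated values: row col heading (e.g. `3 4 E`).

Step 1: on WHITE (2,3): turn R to N, flip to black, move to (1,3). |black|=3
Step 2: on WHITE (1,3): turn R to E, flip to black, move to (1,4). |black|=4
Step 3: on WHITE (1,4): turn R to S, flip to black, move to (2,4). |black|=5
Step 4: on WHITE (2,4): turn R to W, flip to black, move to (2,3). |black|=6
Step 5: on BLACK (2,3): turn L to S, flip to white, move to (3,3). |black|=5
Step 6: on WHITE (3,3): turn R to W, flip to black, move to (3,2). |black|=6
Step 7: on WHITE (3,2): turn R to N, flip to black, move to (2,2). |black|=7
Step 8: on WHITE (2,2): turn R to E, flip to black, move to (2,3). |black|=8
Step 9: on WHITE (2,3): turn R to S, flip to black, move to (3,3). |black|=9
Step 10: on BLACK (3,3): turn L to E, flip to white, move to (3,4). |black|=8
Step 11: on WHITE (3,4): turn R to S, flip to black, move to (4,4). |black|=9
Step 12: on WHITE (4,4): turn R to W, flip to black, move to (4,3). |black|=10
Step 13: on WHITE (4,3): turn R to N, flip to black, move to (3,3). |black|=11
Step 14: on WHITE (3,3): turn R to E, flip to black, move to (3,4). |black|=12
Step 15: on BLACK (3,4): turn L to N, flip to white, move to (2,4). |black|=11
Step 16: on BLACK (2,4): turn L to W, flip to white, move to (2,3). |black|=10
Step 17: on BLACK (2,3): turn L to S, flip to white, move to (3,3). |black|=9

Answer: 3 3 S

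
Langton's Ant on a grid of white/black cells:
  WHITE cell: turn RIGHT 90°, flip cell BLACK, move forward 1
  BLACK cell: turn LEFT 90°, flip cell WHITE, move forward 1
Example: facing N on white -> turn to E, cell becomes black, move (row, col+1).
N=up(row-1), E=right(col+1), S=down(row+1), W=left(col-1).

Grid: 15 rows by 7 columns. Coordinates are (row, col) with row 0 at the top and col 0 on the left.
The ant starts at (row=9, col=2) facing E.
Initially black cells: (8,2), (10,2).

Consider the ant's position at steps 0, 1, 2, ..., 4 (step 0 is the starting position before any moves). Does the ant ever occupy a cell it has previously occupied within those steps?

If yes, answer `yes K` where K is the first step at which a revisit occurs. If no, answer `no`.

Answer: no

Derivation:
Step 1: on WHITE (9,2): turn R to S, flip to black, move to (10,2). |black|=3 — new cell
Step 2: on BLACK (10,2): turn L to E, flip to white, move to (10,3). |black|=2 — new cell
Step 3: on WHITE (10,3): turn R to S, flip to black, move to (11,3). |black|=3 — new cell
Step 4: on WHITE (11,3): turn R to W, flip to black, move to (11,2). |black|=4 — new cell
No revisit within 4 steps.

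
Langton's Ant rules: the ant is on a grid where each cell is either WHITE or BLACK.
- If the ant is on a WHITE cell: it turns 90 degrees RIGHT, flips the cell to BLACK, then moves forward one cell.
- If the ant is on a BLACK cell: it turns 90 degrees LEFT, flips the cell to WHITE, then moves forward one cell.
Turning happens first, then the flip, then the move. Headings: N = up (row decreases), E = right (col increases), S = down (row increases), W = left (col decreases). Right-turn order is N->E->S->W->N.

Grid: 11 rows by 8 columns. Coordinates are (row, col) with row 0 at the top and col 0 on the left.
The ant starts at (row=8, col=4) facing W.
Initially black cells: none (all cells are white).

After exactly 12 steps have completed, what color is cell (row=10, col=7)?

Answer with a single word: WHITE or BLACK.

Answer: WHITE

Derivation:
Step 1: on WHITE (8,4): turn R to N, flip to black, move to (7,4). |black|=1
Step 2: on WHITE (7,4): turn R to E, flip to black, move to (7,5). |black|=2
Step 3: on WHITE (7,5): turn R to S, flip to black, move to (8,5). |black|=3
Step 4: on WHITE (8,5): turn R to W, flip to black, move to (8,4). |black|=4
Step 5: on BLACK (8,4): turn L to S, flip to white, move to (9,4). |black|=3
Step 6: on WHITE (9,4): turn R to W, flip to black, move to (9,3). |black|=4
Step 7: on WHITE (9,3): turn R to N, flip to black, move to (8,3). |black|=5
Step 8: on WHITE (8,3): turn R to E, flip to black, move to (8,4). |black|=6
Step 9: on WHITE (8,4): turn R to S, flip to black, move to (9,4). |black|=7
Step 10: on BLACK (9,4): turn L to E, flip to white, move to (9,5). |black|=6
Step 11: on WHITE (9,5): turn R to S, flip to black, move to (10,5). |black|=7
Step 12: on WHITE (10,5): turn R to W, flip to black, move to (10,4). |black|=8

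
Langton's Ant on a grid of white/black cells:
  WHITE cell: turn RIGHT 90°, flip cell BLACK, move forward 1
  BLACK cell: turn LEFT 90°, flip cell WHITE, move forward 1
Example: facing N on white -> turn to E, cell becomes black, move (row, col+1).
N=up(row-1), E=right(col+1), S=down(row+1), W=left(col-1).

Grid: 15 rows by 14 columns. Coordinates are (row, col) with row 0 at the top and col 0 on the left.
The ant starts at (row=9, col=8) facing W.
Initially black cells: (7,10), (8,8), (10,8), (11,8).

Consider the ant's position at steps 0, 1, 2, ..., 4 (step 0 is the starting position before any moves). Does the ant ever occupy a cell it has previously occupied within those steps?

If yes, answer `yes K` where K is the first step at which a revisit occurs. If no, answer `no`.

Answer: no

Derivation:
Step 1: on WHITE (9,8): turn R to N, flip to black, move to (8,8). |black|=5 — new cell
Step 2: on BLACK (8,8): turn L to W, flip to white, move to (8,7). |black|=4 — new cell
Step 3: on WHITE (8,7): turn R to N, flip to black, move to (7,7). |black|=5 — new cell
Step 4: on WHITE (7,7): turn R to E, flip to black, move to (7,8). |black|=6 — new cell
No revisit within 4 steps.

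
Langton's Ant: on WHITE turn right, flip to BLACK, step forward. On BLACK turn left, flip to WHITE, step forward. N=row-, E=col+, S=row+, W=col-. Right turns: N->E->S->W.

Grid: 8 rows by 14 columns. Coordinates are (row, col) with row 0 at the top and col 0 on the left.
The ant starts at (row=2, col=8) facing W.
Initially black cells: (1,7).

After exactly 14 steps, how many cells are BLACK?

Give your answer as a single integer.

Answer: 11

Derivation:
Step 1: on WHITE (2,8): turn R to N, flip to black, move to (1,8). |black|=2
Step 2: on WHITE (1,8): turn R to E, flip to black, move to (1,9). |black|=3
Step 3: on WHITE (1,9): turn R to S, flip to black, move to (2,9). |black|=4
Step 4: on WHITE (2,9): turn R to W, flip to black, move to (2,8). |black|=5
Step 5: on BLACK (2,8): turn L to S, flip to white, move to (3,8). |black|=4
Step 6: on WHITE (3,8): turn R to W, flip to black, move to (3,7). |black|=5
Step 7: on WHITE (3,7): turn R to N, flip to black, move to (2,7). |black|=6
Step 8: on WHITE (2,7): turn R to E, flip to black, move to (2,8). |black|=7
Step 9: on WHITE (2,8): turn R to S, flip to black, move to (3,8). |black|=8
Step 10: on BLACK (3,8): turn L to E, flip to white, move to (3,9). |black|=7
Step 11: on WHITE (3,9): turn R to S, flip to black, move to (4,9). |black|=8
Step 12: on WHITE (4,9): turn R to W, flip to black, move to (4,8). |black|=9
Step 13: on WHITE (4,8): turn R to N, flip to black, move to (3,8). |black|=10
Step 14: on WHITE (3,8): turn R to E, flip to black, move to (3,9). |black|=11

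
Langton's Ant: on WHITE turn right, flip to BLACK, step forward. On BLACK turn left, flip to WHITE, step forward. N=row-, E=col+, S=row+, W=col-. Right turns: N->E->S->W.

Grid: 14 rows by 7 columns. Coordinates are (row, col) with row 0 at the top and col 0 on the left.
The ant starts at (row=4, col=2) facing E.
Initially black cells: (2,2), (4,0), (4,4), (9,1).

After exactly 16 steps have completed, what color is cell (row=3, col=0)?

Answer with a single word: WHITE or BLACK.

Step 1: on WHITE (4,2): turn R to S, flip to black, move to (5,2). |black|=5
Step 2: on WHITE (5,2): turn R to W, flip to black, move to (5,1). |black|=6
Step 3: on WHITE (5,1): turn R to N, flip to black, move to (4,1). |black|=7
Step 4: on WHITE (4,1): turn R to E, flip to black, move to (4,2). |black|=8
Step 5: on BLACK (4,2): turn L to N, flip to white, move to (3,2). |black|=7
Step 6: on WHITE (3,2): turn R to E, flip to black, move to (3,3). |black|=8
Step 7: on WHITE (3,3): turn R to S, flip to black, move to (4,3). |black|=9
Step 8: on WHITE (4,3): turn R to W, flip to black, move to (4,2). |black|=10
Step 9: on WHITE (4,2): turn R to N, flip to black, move to (3,2). |black|=11
Step 10: on BLACK (3,2): turn L to W, flip to white, move to (3,1). |black|=10
Step 11: on WHITE (3,1): turn R to N, flip to black, move to (2,1). |black|=11
Step 12: on WHITE (2,1): turn R to E, flip to black, move to (2,2). |black|=12
Step 13: on BLACK (2,2): turn L to N, flip to white, move to (1,2). |black|=11
Step 14: on WHITE (1,2): turn R to E, flip to black, move to (1,3). |black|=12
Step 15: on WHITE (1,3): turn R to S, flip to black, move to (2,3). |black|=13
Step 16: on WHITE (2,3): turn R to W, flip to black, move to (2,2). |black|=14

Answer: WHITE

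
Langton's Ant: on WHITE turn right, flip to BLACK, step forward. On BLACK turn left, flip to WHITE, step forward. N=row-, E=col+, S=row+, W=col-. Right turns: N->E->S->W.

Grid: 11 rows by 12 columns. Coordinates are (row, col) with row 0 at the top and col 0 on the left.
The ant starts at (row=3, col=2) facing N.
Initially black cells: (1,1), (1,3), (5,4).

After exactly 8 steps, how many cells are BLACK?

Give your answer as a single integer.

Step 1: on WHITE (3,2): turn R to E, flip to black, move to (3,3). |black|=4
Step 2: on WHITE (3,3): turn R to S, flip to black, move to (4,3). |black|=5
Step 3: on WHITE (4,3): turn R to W, flip to black, move to (4,2). |black|=6
Step 4: on WHITE (4,2): turn R to N, flip to black, move to (3,2). |black|=7
Step 5: on BLACK (3,2): turn L to W, flip to white, move to (3,1). |black|=6
Step 6: on WHITE (3,1): turn R to N, flip to black, move to (2,1). |black|=7
Step 7: on WHITE (2,1): turn R to E, flip to black, move to (2,2). |black|=8
Step 8: on WHITE (2,2): turn R to S, flip to black, move to (3,2). |black|=9

Answer: 9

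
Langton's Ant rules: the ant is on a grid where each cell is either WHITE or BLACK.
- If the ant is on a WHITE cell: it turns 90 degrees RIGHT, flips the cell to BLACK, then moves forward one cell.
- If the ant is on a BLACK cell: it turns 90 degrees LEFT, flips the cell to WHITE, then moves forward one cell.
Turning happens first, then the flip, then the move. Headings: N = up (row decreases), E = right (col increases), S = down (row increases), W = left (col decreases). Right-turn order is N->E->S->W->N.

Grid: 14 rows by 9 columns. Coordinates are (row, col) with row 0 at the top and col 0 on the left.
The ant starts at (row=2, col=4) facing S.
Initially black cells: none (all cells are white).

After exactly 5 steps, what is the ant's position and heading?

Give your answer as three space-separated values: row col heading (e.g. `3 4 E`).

Answer: 2 5 E

Derivation:
Step 1: on WHITE (2,4): turn R to W, flip to black, move to (2,3). |black|=1
Step 2: on WHITE (2,3): turn R to N, flip to black, move to (1,3). |black|=2
Step 3: on WHITE (1,3): turn R to E, flip to black, move to (1,4). |black|=3
Step 4: on WHITE (1,4): turn R to S, flip to black, move to (2,4). |black|=4
Step 5: on BLACK (2,4): turn L to E, flip to white, move to (2,5). |black|=3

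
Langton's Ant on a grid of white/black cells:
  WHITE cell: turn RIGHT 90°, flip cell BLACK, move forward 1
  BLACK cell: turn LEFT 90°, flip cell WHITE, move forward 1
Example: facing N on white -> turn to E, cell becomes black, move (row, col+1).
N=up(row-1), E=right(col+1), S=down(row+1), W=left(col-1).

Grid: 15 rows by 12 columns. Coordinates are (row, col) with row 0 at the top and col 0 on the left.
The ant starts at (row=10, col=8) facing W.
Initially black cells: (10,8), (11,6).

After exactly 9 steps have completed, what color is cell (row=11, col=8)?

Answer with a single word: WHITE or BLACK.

Step 1: on BLACK (10,8): turn L to S, flip to white, move to (11,8). |black|=1
Step 2: on WHITE (11,8): turn R to W, flip to black, move to (11,7). |black|=2
Step 3: on WHITE (11,7): turn R to N, flip to black, move to (10,7). |black|=3
Step 4: on WHITE (10,7): turn R to E, flip to black, move to (10,8). |black|=4
Step 5: on WHITE (10,8): turn R to S, flip to black, move to (11,8). |black|=5
Step 6: on BLACK (11,8): turn L to E, flip to white, move to (11,9). |black|=4
Step 7: on WHITE (11,9): turn R to S, flip to black, move to (12,9). |black|=5
Step 8: on WHITE (12,9): turn R to W, flip to black, move to (12,8). |black|=6
Step 9: on WHITE (12,8): turn R to N, flip to black, move to (11,8). |black|=7

Answer: WHITE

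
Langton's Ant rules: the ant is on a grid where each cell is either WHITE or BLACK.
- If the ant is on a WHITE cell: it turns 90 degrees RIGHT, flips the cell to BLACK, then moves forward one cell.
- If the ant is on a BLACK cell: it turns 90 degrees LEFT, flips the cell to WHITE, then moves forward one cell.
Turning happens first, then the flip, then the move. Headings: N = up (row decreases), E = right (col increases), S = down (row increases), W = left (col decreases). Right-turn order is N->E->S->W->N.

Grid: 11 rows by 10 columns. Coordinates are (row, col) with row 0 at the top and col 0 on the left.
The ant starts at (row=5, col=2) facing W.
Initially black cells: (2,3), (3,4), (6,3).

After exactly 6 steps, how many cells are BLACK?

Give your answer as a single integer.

Answer: 7

Derivation:
Step 1: on WHITE (5,2): turn R to N, flip to black, move to (4,2). |black|=4
Step 2: on WHITE (4,2): turn R to E, flip to black, move to (4,3). |black|=5
Step 3: on WHITE (4,3): turn R to S, flip to black, move to (5,3). |black|=6
Step 4: on WHITE (5,3): turn R to W, flip to black, move to (5,2). |black|=7
Step 5: on BLACK (5,2): turn L to S, flip to white, move to (6,2). |black|=6
Step 6: on WHITE (6,2): turn R to W, flip to black, move to (6,1). |black|=7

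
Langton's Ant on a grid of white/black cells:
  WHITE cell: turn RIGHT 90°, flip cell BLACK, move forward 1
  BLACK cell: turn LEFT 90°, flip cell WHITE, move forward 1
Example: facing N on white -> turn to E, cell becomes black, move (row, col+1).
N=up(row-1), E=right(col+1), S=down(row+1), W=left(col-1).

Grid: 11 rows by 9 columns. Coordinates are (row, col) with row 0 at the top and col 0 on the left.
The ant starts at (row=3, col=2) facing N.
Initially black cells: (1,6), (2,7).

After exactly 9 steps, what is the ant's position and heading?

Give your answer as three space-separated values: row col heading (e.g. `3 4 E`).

Answer: 3 1 W

Derivation:
Step 1: on WHITE (3,2): turn R to E, flip to black, move to (3,3). |black|=3
Step 2: on WHITE (3,3): turn R to S, flip to black, move to (4,3). |black|=4
Step 3: on WHITE (4,3): turn R to W, flip to black, move to (4,2). |black|=5
Step 4: on WHITE (4,2): turn R to N, flip to black, move to (3,2). |black|=6
Step 5: on BLACK (3,2): turn L to W, flip to white, move to (3,1). |black|=5
Step 6: on WHITE (3,1): turn R to N, flip to black, move to (2,1). |black|=6
Step 7: on WHITE (2,1): turn R to E, flip to black, move to (2,2). |black|=7
Step 8: on WHITE (2,2): turn R to S, flip to black, move to (3,2). |black|=8
Step 9: on WHITE (3,2): turn R to W, flip to black, move to (3,1). |black|=9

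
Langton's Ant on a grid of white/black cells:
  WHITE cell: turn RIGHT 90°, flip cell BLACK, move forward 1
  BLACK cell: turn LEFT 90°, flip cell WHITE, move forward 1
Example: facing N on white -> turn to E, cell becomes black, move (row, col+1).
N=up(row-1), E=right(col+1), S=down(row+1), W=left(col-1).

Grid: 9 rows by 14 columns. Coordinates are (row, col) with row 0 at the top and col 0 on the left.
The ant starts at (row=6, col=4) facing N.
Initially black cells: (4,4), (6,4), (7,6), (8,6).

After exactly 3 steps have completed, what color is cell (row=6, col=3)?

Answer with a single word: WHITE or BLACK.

Answer: BLACK

Derivation:
Step 1: on BLACK (6,4): turn L to W, flip to white, move to (6,3). |black|=3
Step 2: on WHITE (6,3): turn R to N, flip to black, move to (5,3). |black|=4
Step 3: on WHITE (5,3): turn R to E, flip to black, move to (5,4). |black|=5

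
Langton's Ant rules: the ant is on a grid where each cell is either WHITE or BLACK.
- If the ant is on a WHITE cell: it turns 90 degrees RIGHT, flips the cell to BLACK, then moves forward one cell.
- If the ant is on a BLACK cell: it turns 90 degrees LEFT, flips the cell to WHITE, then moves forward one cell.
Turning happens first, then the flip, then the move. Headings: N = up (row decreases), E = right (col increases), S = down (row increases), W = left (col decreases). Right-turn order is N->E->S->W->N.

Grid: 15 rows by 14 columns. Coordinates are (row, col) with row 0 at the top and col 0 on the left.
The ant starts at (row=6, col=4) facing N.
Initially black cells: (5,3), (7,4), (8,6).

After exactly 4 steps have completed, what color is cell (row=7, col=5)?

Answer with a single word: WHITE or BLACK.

Step 1: on WHITE (6,4): turn R to E, flip to black, move to (6,5). |black|=4
Step 2: on WHITE (6,5): turn R to S, flip to black, move to (7,5). |black|=5
Step 3: on WHITE (7,5): turn R to W, flip to black, move to (7,4). |black|=6
Step 4: on BLACK (7,4): turn L to S, flip to white, move to (8,4). |black|=5

Answer: BLACK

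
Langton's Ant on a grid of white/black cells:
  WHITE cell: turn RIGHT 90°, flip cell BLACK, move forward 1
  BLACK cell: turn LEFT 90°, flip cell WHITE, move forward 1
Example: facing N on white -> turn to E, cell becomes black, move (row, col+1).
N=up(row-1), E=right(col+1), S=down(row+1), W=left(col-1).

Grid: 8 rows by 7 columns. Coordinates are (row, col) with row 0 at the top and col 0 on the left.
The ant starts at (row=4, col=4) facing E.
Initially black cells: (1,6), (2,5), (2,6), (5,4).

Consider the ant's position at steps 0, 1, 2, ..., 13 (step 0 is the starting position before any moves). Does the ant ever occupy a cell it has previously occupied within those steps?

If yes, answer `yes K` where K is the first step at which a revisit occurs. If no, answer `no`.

Answer: yes 5

Derivation:
Step 1: on WHITE (4,4): turn R to S, flip to black, move to (5,4). |black|=5 — new cell
Step 2: on BLACK (5,4): turn L to E, flip to white, move to (5,5). |black|=4 — new cell
Step 3: on WHITE (5,5): turn R to S, flip to black, move to (6,5). |black|=5 — new cell
Step 4: on WHITE (6,5): turn R to W, flip to black, move to (6,4). |black|=6 — new cell
Step 5: on WHITE (6,4): turn R to N, flip to black, move to (5,4). |black|=7 — REVISIT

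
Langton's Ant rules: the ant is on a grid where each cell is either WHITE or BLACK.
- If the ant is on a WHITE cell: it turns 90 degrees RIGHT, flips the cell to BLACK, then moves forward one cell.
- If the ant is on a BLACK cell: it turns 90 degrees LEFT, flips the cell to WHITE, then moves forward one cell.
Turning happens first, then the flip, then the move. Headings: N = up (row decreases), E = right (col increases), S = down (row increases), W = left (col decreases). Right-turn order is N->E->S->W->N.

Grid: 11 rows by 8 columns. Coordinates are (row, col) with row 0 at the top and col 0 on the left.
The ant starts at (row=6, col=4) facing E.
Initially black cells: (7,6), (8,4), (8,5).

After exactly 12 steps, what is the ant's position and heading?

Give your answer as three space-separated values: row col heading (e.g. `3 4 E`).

Answer: 4 4 E

Derivation:
Step 1: on WHITE (6,4): turn R to S, flip to black, move to (7,4). |black|=4
Step 2: on WHITE (7,4): turn R to W, flip to black, move to (7,3). |black|=5
Step 3: on WHITE (7,3): turn R to N, flip to black, move to (6,3). |black|=6
Step 4: on WHITE (6,3): turn R to E, flip to black, move to (6,4). |black|=7
Step 5: on BLACK (6,4): turn L to N, flip to white, move to (5,4). |black|=6
Step 6: on WHITE (5,4): turn R to E, flip to black, move to (5,5). |black|=7
Step 7: on WHITE (5,5): turn R to S, flip to black, move to (6,5). |black|=8
Step 8: on WHITE (6,5): turn R to W, flip to black, move to (6,4). |black|=9
Step 9: on WHITE (6,4): turn R to N, flip to black, move to (5,4). |black|=10
Step 10: on BLACK (5,4): turn L to W, flip to white, move to (5,3). |black|=9
Step 11: on WHITE (5,3): turn R to N, flip to black, move to (4,3). |black|=10
Step 12: on WHITE (4,3): turn R to E, flip to black, move to (4,4). |black|=11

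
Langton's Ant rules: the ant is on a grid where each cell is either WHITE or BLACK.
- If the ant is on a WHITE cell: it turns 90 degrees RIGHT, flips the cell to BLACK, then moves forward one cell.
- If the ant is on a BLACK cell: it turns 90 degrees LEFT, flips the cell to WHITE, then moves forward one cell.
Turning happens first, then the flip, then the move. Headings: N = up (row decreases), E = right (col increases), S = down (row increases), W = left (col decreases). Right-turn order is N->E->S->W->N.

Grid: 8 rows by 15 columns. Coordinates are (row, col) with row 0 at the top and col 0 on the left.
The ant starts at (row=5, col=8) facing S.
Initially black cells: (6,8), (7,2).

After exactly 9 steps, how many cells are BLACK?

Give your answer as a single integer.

Step 1: on WHITE (5,8): turn R to W, flip to black, move to (5,7). |black|=3
Step 2: on WHITE (5,7): turn R to N, flip to black, move to (4,7). |black|=4
Step 3: on WHITE (4,7): turn R to E, flip to black, move to (4,8). |black|=5
Step 4: on WHITE (4,8): turn R to S, flip to black, move to (5,8). |black|=6
Step 5: on BLACK (5,8): turn L to E, flip to white, move to (5,9). |black|=5
Step 6: on WHITE (5,9): turn R to S, flip to black, move to (6,9). |black|=6
Step 7: on WHITE (6,9): turn R to W, flip to black, move to (6,8). |black|=7
Step 8: on BLACK (6,8): turn L to S, flip to white, move to (7,8). |black|=6
Step 9: on WHITE (7,8): turn R to W, flip to black, move to (7,7). |black|=7

Answer: 7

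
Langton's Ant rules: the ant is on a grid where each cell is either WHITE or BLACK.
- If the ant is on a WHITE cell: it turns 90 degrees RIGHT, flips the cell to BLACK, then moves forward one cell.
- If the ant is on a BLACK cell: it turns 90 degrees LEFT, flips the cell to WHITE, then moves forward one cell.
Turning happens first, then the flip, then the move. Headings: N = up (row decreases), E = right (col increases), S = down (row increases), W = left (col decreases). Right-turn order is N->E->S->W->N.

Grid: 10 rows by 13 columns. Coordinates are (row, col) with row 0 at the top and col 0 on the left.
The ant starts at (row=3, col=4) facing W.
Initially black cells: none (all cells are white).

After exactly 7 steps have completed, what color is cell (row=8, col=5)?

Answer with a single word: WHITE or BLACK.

Step 1: on WHITE (3,4): turn R to N, flip to black, move to (2,4). |black|=1
Step 2: on WHITE (2,4): turn R to E, flip to black, move to (2,5). |black|=2
Step 3: on WHITE (2,5): turn R to S, flip to black, move to (3,5). |black|=3
Step 4: on WHITE (3,5): turn R to W, flip to black, move to (3,4). |black|=4
Step 5: on BLACK (3,4): turn L to S, flip to white, move to (4,4). |black|=3
Step 6: on WHITE (4,4): turn R to W, flip to black, move to (4,3). |black|=4
Step 7: on WHITE (4,3): turn R to N, flip to black, move to (3,3). |black|=5

Answer: WHITE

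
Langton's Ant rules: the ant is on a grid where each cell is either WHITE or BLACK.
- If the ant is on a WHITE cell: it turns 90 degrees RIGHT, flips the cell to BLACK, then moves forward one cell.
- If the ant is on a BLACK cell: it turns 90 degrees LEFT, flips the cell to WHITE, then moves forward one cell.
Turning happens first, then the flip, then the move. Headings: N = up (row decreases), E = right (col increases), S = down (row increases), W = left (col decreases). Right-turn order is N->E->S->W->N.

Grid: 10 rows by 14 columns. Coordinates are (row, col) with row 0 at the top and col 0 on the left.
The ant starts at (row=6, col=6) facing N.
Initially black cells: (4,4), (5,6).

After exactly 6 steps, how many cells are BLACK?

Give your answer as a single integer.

Answer: 6

Derivation:
Step 1: on WHITE (6,6): turn R to E, flip to black, move to (6,7). |black|=3
Step 2: on WHITE (6,7): turn R to S, flip to black, move to (7,7). |black|=4
Step 3: on WHITE (7,7): turn R to W, flip to black, move to (7,6). |black|=5
Step 4: on WHITE (7,6): turn R to N, flip to black, move to (6,6). |black|=6
Step 5: on BLACK (6,6): turn L to W, flip to white, move to (6,5). |black|=5
Step 6: on WHITE (6,5): turn R to N, flip to black, move to (5,5). |black|=6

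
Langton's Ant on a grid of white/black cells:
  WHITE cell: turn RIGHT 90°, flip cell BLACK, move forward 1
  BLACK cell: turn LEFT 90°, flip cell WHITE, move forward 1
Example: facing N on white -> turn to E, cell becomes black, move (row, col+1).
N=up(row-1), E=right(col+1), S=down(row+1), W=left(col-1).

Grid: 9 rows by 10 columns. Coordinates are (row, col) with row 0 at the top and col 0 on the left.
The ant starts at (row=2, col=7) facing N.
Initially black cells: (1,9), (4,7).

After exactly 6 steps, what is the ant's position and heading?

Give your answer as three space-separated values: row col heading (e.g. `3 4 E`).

Answer: 1 6 N

Derivation:
Step 1: on WHITE (2,7): turn R to E, flip to black, move to (2,8). |black|=3
Step 2: on WHITE (2,8): turn R to S, flip to black, move to (3,8). |black|=4
Step 3: on WHITE (3,8): turn R to W, flip to black, move to (3,7). |black|=5
Step 4: on WHITE (3,7): turn R to N, flip to black, move to (2,7). |black|=6
Step 5: on BLACK (2,7): turn L to W, flip to white, move to (2,6). |black|=5
Step 6: on WHITE (2,6): turn R to N, flip to black, move to (1,6). |black|=6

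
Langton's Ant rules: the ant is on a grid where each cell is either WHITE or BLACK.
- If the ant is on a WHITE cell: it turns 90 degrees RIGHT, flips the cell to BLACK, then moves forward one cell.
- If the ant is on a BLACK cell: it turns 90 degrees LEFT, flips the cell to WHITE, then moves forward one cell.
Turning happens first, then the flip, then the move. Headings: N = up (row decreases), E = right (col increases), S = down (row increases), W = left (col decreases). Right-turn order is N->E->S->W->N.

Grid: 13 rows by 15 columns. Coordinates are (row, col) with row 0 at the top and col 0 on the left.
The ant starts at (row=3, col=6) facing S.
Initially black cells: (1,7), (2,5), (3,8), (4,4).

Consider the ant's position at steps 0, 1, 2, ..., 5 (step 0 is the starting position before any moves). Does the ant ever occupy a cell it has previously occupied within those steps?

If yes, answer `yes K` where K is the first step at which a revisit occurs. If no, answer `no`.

Step 1: on WHITE (3,6): turn R to W, flip to black, move to (3,5). |black|=5 — new cell
Step 2: on WHITE (3,5): turn R to N, flip to black, move to (2,5). |black|=6 — new cell
Step 3: on BLACK (2,5): turn L to W, flip to white, move to (2,4). |black|=5 — new cell
Step 4: on WHITE (2,4): turn R to N, flip to black, move to (1,4). |black|=6 — new cell
Step 5: on WHITE (1,4): turn R to E, flip to black, move to (1,5). |black|=7 — new cell
No revisit within 5 steps.

Answer: no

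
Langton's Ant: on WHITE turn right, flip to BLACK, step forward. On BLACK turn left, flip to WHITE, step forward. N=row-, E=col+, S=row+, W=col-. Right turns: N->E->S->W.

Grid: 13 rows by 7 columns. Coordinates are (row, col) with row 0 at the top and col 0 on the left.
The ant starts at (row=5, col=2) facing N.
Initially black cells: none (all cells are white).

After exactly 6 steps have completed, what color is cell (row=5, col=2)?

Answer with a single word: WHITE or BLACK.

Step 1: on WHITE (5,2): turn R to E, flip to black, move to (5,3). |black|=1
Step 2: on WHITE (5,3): turn R to S, flip to black, move to (6,3). |black|=2
Step 3: on WHITE (6,3): turn R to W, flip to black, move to (6,2). |black|=3
Step 4: on WHITE (6,2): turn R to N, flip to black, move to (5,2). |black|=4
Step 5: on BLACK (5,2): turn L to W, flip to white, move to (5,1). |black|=3
Step 6: on WHITE (5,1): turn R to N, flip to black, move to (4,1). |black|=4

Answer: WHITE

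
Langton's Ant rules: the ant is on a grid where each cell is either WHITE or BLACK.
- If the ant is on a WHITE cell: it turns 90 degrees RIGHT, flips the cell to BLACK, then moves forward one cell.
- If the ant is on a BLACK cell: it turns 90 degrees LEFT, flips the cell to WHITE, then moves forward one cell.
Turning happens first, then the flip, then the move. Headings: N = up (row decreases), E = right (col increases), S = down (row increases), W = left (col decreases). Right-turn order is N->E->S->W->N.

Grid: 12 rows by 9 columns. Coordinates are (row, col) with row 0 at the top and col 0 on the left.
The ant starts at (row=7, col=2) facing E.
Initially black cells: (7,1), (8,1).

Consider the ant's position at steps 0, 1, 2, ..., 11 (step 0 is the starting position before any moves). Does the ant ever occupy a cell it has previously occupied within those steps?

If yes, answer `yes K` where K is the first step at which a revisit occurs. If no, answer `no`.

Step 1: on WHITE (7,2): turn R to S, flip to black, move to (8,2). |black|=3 — new cell
Step 2: on WHITE (8,2): turn R to W, flip to black, move to (8,1). |black|=4 — new cell
Step 3: on BLACK (8,1): turn L to S, flip to white, move to (9,1). |black|=3 — new cell
Step 4: on WHITE (9,1): turn R to W, flip to black, move to (9,0). |black|=4 — new cell
Step 5: on WHITE (9,0): turn R to N, flip to black, move to (8,0). |black|=5 — new cell
Step 6: on WHITE (8,0): turn R to E, flip to black, move to (8,1). |black|=6 — REVISIT

Answer: yes 6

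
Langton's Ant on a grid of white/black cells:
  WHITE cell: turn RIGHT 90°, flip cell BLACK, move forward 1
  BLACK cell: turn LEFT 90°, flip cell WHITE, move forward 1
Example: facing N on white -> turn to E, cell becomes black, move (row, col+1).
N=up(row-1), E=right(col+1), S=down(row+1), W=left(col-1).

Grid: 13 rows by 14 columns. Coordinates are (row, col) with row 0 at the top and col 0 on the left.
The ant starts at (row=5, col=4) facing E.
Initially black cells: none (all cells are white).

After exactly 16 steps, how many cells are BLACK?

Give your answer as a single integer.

Answer: 8

Derivation:
Step 1: on WHITE (5,4): turn R to S, flip to black, move to (6,4). |black|=1
Step 2: on WHITE (6,4): turn R to W, flip to black, move to (6,3). |black|=2
Step 3: on WHITE (6,3): turn R to N, flip to black, move to (5,3). |black|=3
Step 4: on WHITE (5,3): turn R to E, flip to black, move to (5,4). |black|=4
Step 5: on BLACK (5,4): turn L to N, flip to white, move to (4,4). |black|=3
Step 6: on WHITE (4,4): turn R to E, flip to black, move to (4,5). |black|=4
Step 7: on WHITE (4,5): turn R to S, flip to black, move to (5,5). |black|=5
Step 8: on WHITE (5,5): turn R to W, flip to black, move to (5,4). |black|=6
Step 9: on WHITE (5,4): turn R to N, flip to black, move to (4,4). |black|=7
Step 10: on BLACK (4,4): turn L to W, flip to white, move to (4,3). |black|=6
Step 11: on WHITE (4,3): turn R to N, flip to black, move to (3,3). |black|=7
Step 12: on WHITE (3,3): turn R to E, flip to black, move to (3,4). |black|=8
Step 13: on WHITE (3,4): turn R to S, flip to black, move to (4,4). |black|=9
Step 14: on WHITE (4,4): turn R to W, flip to black, move to (4,3). |black|=10
Step 15: on BLACK (4,3): turn L to S, flip to white, move to (5,3). |black|=9
Step 16: on BLACK (5,3): turn L to E, flip to white, move to (5,4). |black|=8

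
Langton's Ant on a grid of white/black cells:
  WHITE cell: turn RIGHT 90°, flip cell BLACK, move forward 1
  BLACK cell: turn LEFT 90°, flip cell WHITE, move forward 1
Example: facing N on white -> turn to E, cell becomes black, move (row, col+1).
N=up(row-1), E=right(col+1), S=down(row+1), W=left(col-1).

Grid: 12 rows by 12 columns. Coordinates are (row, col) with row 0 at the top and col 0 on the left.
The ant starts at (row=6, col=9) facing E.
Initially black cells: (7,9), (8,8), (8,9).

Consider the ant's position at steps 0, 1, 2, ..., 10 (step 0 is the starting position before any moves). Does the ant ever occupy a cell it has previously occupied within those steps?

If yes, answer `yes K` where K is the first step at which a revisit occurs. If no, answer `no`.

Answer: no

Derivation:
Step 1: on WHITE (6,9): turn R to S, flip to black, move to (7,9). |black|=4 — new cell
Step 2: on BLACK (7,9): turn L to E, flip to white, move to (7,10). |black|=3 — new cell
Step 3: on WHITE (7,10): turn R to S, flip to black, move to (8,10). |black|=4 — new cell
Step 4: on WHITE (8,10): turn R to W, flip to black, move to (8,9). |black|=5 — new cell
Step 5: on BLACK (8,9): turn L to S, flip to white, move to (9,9). |black|=4 — new cell
Step 6: on WHITE (9,9): turn R to W, flip to black, move to (9,8). |black|=5 — new cell
Step 7: on WHITE (9,8): turn R to N, flip to black, move to (8,8). |black|=6 — new cell
Step 8: on BLACK (8,8): turn L to W, flip to white, move to (8,7). |black|=5 — new cell
Step 9: on WHITE (8,7): turn R to N, flip to black, move to (7,7). |black|=6 — new cell
Step 10: on WHITE (7,7): turn R to E, flip to black, move to (7,8). |black|=7 — new cell
No revisit within 10 steps.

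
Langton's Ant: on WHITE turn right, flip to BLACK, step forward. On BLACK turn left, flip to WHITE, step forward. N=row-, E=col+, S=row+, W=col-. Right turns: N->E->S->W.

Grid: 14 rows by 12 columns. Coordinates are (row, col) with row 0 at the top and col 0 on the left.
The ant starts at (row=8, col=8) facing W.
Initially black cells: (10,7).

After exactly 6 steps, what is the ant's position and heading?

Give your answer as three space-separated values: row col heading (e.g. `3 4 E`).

Step 1: on WHITE (8,8): turn R to N, flip to black, move to (7,8). |black|=2
Step 2: on WHITE (7,8): turn R to E, flip to black, move to (7,9). |black|=3
Step 3: on WHITE (7,9): turn R to S, flip to black, move to (8,9). |black|=4
Step 4: on WHITE (8,9): turn R to W, flip to black, move to (8,8). |black|=5
Step 5: on BLACK (8,8): turn L to S, flip to white, move to (9,8). |black|=4
Step 6: on WHITE (9,8): turn R to W, flip to black, move to (9,7). |black|=5

Answer: 9 7 W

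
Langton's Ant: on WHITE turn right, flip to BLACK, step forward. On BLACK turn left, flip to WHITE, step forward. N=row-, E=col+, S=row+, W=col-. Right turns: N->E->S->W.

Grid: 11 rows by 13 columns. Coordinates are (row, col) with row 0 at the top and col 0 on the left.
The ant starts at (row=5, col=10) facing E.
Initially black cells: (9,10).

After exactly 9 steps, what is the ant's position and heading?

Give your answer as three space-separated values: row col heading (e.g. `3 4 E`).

Answer: 4 10 N

Derivation:
Step 1: on WHITE (5,10): turn R to S, flip to black, move to (6,10). |black|=2
Step 2: on WHITE (6,10): turn R to W, flip to black, move to (6,9). |black|=3
Step 3: on WHITE (6,9): turn R to N, flip to black, move to (5,9). |black|=4
Step 4: on WHITE (5,9): turn R to E, flip to black, move to (5,10). |black|=5
Step 5: on BLACK (5,10): turn L to N, flip to white, move to (4,10). |black|=4
Step 6: on WHITE (4,10): turn R to E, flip to black, move to (4,11). |black|=5
Step 7: on WHITE (4,11): turn R to S, flip to black, move to (5,11). |black|=6
Step 8: on WHITE (5,11): turn R to W, flip to black, move to (5,10). |black|=7
Step 9: on WHITE (5,10): turn R to N, flip to black, move to (4,10). |black|=8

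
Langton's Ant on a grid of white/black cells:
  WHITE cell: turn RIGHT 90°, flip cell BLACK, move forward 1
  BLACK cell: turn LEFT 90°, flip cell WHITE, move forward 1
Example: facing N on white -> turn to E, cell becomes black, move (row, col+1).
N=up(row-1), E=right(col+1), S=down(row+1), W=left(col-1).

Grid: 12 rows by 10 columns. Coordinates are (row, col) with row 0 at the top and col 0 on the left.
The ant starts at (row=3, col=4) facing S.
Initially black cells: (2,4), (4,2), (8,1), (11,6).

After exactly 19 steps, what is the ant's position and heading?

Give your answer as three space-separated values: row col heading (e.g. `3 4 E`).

Answer: 0 2 W

Derivation:
Step 1: on WHITE (3,4): turn R to W, flip to black, move to (3,3). |black|=5
Step 2: on WHITE (3,3): turn R to N, flip to black, move to (2,3). |black|=6
Step 3: on WHITE (2,3): turn R to E, flip to black, move to (2,4). |black|=7
Step 4: on BLACK (2,4): turn L to N, flip to white, move to (1,4). |black|=6
Step 5: on WHITE (1,4): turn R to E, flip to black, move to (1,5). |black|=7
Step 6: on WHITE (1,5): turn R to S, flip to black, move to (2,5). |black|=8
Step 7: on WHITE (2,5): turn R to W, flip to black, move to (2,4). |black|=9
Step 8: on WHITE (2,4): turn R to N, flip to black, move to (1,4). |black|=10
Step 9: on BLACK (1,4): turn L to W, flip to white, move to (1,3). |black|=9
Step 10: on WHITE (1,3): turn R to N, flip to black, move to (0,3). |black|=10
Step 11: on WHITE (0,3): turn R to E, flip to black, move to (0,4). |black|=11
Step 12: on WHITE (0,4): turn R to S, flip to black, move to (1,4). |black|=12
Step 13: on WHITE (1,4): turn R to W, flip to black, move to (1,3). |black|=13
Step 14: on BLACK (1,3): turn L to S, flip to white, move to (2,3). |black|=12
Step 15: on BLACK (2,3): turn L to E, flip to white, move to (2,4). |black|=11
Step 16: on BLACK (2,4): turn L to N, flip to white, move to (1,4). |black|=10
Step 17: on BLACK (1,4): turn L to W, flip to white, move to (1,3). |black|=9
Step 18: on WHITE (1,3): turn R to N, flip to black, move to (0,3). |black|=10
Step 19: on BLACK (0,3): turn L to W, flip to white, move to (0,2). |black|=9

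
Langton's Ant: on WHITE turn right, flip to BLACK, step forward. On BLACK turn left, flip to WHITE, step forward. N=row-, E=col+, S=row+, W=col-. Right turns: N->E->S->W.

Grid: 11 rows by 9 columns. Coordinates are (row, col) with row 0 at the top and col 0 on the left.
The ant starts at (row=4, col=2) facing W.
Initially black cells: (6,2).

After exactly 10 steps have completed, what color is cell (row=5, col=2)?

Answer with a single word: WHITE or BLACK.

Step 1: on WHITE (4,2): turn R to N, flip to black, move to (3,2). |black|=2
Step 2: on WHITE (3,2): turn R to E, flip to black, move to (3,3). |black|=3
Step 3: on WHITE (3,3): turn R to S, flip to black, move to (4,3). |black|=4
Step 4: on WHITE (4,3): turn R to W, flip to black, move to (4,2). |black|=5
Step 5: on BLACK (4,2): turn L to S, flip to white, move to (5,2). |black|=4
Step 6: on WHITE (5,2): turn R to W, flip to black, move to (5,1). |black|=5
Step 7: on WHITE (5,1): turn R to N, flip to black, move to (4,1). |black|=6
Step 8: on WHITE (4,1): turn R to E, flip to black, move to (4,2). |black|=7
Step 9: on WHITE (4,2): turn R to S, flip to black, move to (5,2). |black|=8
Step 10: on BLACK (5,2): turn L to E, flip to white, move to (5,3). |black|=7

Answer: WHITE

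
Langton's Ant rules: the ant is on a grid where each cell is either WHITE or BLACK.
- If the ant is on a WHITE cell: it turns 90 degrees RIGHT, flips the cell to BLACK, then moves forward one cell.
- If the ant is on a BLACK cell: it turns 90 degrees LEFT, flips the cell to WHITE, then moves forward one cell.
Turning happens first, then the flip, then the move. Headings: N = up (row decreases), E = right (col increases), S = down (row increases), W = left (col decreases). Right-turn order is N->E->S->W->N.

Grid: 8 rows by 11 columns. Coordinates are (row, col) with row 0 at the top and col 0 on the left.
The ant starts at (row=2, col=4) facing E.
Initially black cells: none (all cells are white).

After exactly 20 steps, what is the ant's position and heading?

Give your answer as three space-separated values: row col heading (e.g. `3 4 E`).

Step 1: on WHITE (2,4): turn R to S, flip to black, move to (3,4). |black|=1
Step 2: on WHITE (3,4): turn R to W, flip to black, move to (3,3). |black|=2
Step 3: on WHITE (3,3): turn R to N, flip to black, move to (2,3). |black|=3
Step 4: on WHITE (2,3): turn R to E, flip to black, move to (2,4). |black|=4
Step 5: on BLACK (2,4): turn L to N, flip to white, move to (1,4). |black|=3
Step 6: on WHITE (1,4): turn R to E, flip to black, move to (1,5). |black|=4
Step 7: on WHITE (1,5): turn R to S, flip to black, move to (2,5). |black|=5
Step 8: on WHITE (2,5): turn R to W, flip to black, move to (2,4). |black|=6
Step 9: on WHITE (2,4): turn R to N, flip to black, move to (1,4). |black|=7
Step 10: on BLACK (1,4): turn L to W, flip to white, move to (1,3). |black|=6
Step 11: on WHITE (1,3): turn R to N, flip to black, move to (0,3). |black|=7
Step 12: on WHITE (0,3): turn R to E, flip to black, move to (0,4). |black|=8
Step 13: on WHITE (0,4): turn R to S, flip to black, move to (1,4). |black|=9
Step 14: on WHITE (1,4): turn R to W, flip to black, move to (1,3). |black|=10
Step 15: on BLACK (1,3): turn L to S, flip to white, move to (2,3). |black|=9
Step 16: on BLACK (2,3): turn L to E, flip to white, move to (2,4). |black|=8
Step 17: on BLACK (2,4): turn L to N, flip to white, move to (1,4). |black|=7
Step 18: on BLACK (1,4): turn L to W, flip to white, move to (1,3). |black|=6
Step 19: on WHITE (1,3): turn R to N, flip to black, move to (0,3). |black|=7
Step 20: on BLACK (0,3): turn L to W, flip to white, move to (0,2). |black|=6

Answer: 0 2 W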